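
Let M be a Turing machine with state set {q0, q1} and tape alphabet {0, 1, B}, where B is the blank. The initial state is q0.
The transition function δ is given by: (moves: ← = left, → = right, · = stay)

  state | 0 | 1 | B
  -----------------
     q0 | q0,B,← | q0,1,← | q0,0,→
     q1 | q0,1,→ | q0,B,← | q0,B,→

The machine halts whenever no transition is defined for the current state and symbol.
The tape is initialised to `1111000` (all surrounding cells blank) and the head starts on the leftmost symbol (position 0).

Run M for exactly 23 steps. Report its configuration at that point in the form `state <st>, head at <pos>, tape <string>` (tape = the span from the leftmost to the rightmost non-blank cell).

state=q0 head=0 tape=BBBB[1]111000   (q0,1)→(q0,1,←)
state=q0 head=-1 tape=BBB[B]1111000   (q0,B)→(q0,0,→)
state=q0 head=0 tape=BBB0[1]111000   (q0,1)→(q0,1,←)
state=q0 head=-1 tape=BBB[0]1111000   (q0,0)→(q0,B,←)
state=q0 head=-2 tape=BB[B]B1111000   (q0,B)→(q0,0,→)
state=q0 head=-1 tape=BB0[B]1111000   (q0,B)→(q0,0,→)
state=q0 head=0 tape=BB00[1]111000   (q0,1)→(q0,1,←)
state=q0 head=-1 tape=BB0[0]1111000   (q0,0)→(q0,B,←)
state=q0 head=-2 tape=BB[0]B1111000   (q0,0)→(q0,B,←)
state=q0 head=-3 tape=B[B]BB1111000   (q0,B)→(q0,0,→)
state=q0 head=-2 tape=B0[B]B1111000   (q0,B)→(q0,0,→)
state=q0 head=-1 tape=B00[B]1111000   (q0,B)→(q0,0,→)
state=q0 head=0 tape=B000[1]111000   (q0,1)→(q0,1,←)
state=q0 head=-1 tape=B00[0]1111000   (q0,0)→(q0,B,←)
state=q0 head=-2 tape=B0[0]B1111000   (q0,0)→(q0,B,←)
state=q0 head=-3 tape=B[0]BB1111000   (q0,0)→(q0,B,←)
state=q0 head=-4 tape=[B]BBB1111000   (q0,B)→(q0,0,→)
state=q0 head=-3 tape=0[B]BB1111000   (q0,B)→(q0,0,→)
state=q0 head=-2 tape=00[B]B1111000   (q0,B)→(q0,0,→)
state=q0 head=-1 tape=000[B]1111000   (q0,B)→(q0,0,→)
state=q0 head=0 tape=0000[1]111000   (q0,1)→(q0,1,←)
state=q0 head=-1 tape=000[0]1111000   (q0,0)→(q0,B,←)
state=q0 head=-2 tape=00[0]B1111000   (q0,0)→(q0,B,←)
state=q0 head=-3 tape=0[0]BB1111000
After 23 steps: state q0, head at -3, tape 00BB1111000.

state q0, head at -3, tape 00BB1111000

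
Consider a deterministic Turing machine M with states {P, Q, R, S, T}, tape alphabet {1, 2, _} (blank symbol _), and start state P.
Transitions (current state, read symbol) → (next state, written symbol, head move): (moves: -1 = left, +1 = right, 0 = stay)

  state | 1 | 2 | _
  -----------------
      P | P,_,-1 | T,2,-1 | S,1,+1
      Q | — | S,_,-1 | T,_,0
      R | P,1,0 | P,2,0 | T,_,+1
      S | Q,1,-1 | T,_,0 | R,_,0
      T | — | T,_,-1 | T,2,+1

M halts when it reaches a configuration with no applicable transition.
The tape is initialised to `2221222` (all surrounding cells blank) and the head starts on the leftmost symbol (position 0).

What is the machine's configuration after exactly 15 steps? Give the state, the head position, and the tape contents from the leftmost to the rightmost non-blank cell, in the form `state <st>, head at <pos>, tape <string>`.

state=P head=0 tape=___[2]221222   (P,2)→(T,2,-1)
state=T head=-1 tape=__[_]2221222   (T,_)→(T,2,+1)
state=T head=0 tape=__2[2]221222   (T,2)→(T,_,-1)
state=T head=-1 tape=__[2]_221222   (T,2)→(T,_,-1)
state=T head=-2 tape=_[_]__221222   (T,_)→(T,2,+1)
state=T head=-1 tape=_2[_]_221222   (T,_)→(T,2,+1)
state=T head=0 tape=_22[_]221222   (T,_)→(T,2,+1)
state=T head=1 tape=_222[2]21222   (T,2)→(T,_,-1)
state=T head=0 tape=_22[2]_21222   (T,2)→(T,_,-1)
state=T head=-1 tape=_2[2]__21222   (T,2)→(T,_,-1)
state=T head=-2 tape=_[2]___21222   (T,2)→(T,_,-1)
state=T head=-3 tape=[_]____21222   (T,_)→(T,2,+1)
state=T head=-2 tape=2[_]___21222   (T,_)→(T,2,+1)
state=T head=-1 tape=22[_]__21222   (T,_)→(T,2,+1)
state=T head=0 tape=222[_]_21222   (T,_)→(T,2,+1)
state=T head=1 tape=2222[_]21222
After 15 steps: state T, head at 1, tape 2222_21222.

state T, head at 1, tape 2222_21222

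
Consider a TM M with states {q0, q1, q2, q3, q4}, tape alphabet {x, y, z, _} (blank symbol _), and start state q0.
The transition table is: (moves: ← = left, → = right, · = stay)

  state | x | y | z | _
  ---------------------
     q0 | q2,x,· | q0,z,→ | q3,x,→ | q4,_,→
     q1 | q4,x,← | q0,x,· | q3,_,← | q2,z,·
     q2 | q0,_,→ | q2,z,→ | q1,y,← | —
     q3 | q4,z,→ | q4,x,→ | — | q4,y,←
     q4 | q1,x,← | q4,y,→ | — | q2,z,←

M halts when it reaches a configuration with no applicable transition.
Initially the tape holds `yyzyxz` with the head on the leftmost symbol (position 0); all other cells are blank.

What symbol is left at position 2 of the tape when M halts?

state=q0 head=0 tape=[y]yzyxz   (q0,y)→(q0,z,→)
state=q0 head=1 tape=z[y]zyxz   (q0,y)→(q0,z,→)
state=q0 head=2 tape=zz[z]yxz   (q0,z)→(q3,x,→)
state=q3 head=3 tape=zzx[y]xz   (q3,y)→(q4,x,→)
state=q4 head=4 tape=zzxx[x]z   (q4,x)→(q1,x,←)
state=q1 head=3 tape=zzx[x]xz   (q1,x)→(q4,x,←)
state=q4 head=2 tape=zz[x]xxz   (q4,x)→(q1,x,←)
state=q1 head=1 tape=z[z]xxxz   (q1,z)→(q3,_,←)
state=q3 head=0 tape=[z]_xxxz
Cell 2 holds x when M halts.

x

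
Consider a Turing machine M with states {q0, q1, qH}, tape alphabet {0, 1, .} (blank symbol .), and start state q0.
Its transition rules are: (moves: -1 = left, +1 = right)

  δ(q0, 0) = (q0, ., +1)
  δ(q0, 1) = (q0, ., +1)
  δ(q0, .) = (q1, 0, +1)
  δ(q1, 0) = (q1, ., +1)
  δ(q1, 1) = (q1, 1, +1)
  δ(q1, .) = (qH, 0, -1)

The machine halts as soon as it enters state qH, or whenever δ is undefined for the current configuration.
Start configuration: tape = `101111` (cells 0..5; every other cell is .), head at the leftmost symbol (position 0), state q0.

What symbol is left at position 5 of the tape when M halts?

q0 | [1]01111..   read 1 → write ., move +1, go to q0
q0 | .[0]1111..   read 0 → write ., move +1, go to q0
q0 | ..[1]111..   read 1 → write ., move +1, go to q0
q0 | ...[1]11..   read 1 → write ., move +1, go to q0
q0 | ....[1]1..   read 1 → write ., move +1, go to q0
q0 | .....[1]..   read 1 → write ., move +1, go to q0
q0 | ......[.].   read . → write 0, move +1, go to q1
q1 | ......0[.]   read . → write 0, move -1, go to qH
qH | ......[0]0
Cell 5 holds . when M halts.

.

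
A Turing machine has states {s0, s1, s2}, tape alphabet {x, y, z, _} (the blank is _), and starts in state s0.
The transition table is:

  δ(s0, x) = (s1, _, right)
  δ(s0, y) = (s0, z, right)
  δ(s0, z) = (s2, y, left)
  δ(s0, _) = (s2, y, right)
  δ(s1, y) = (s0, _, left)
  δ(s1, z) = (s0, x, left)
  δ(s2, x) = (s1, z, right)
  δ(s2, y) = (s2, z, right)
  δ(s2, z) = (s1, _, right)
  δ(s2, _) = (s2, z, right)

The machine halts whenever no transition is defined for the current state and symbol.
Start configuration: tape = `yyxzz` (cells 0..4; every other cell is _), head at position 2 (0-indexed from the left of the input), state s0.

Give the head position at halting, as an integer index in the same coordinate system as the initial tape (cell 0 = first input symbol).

s0 | yy[x]zz_   read x → write _, move right, go to s1
s1 | yy_[z]z_   read z → write x, move left, go to s0
s0 | yy[_]xz_   read _ → write y, move right, go to s2
s2 | yyy[x]z_   read x → write z, move right, go to s1
s1 | yyyz[z]_   read z → write x, move left, go to s0
s0 | yyy[z]x_   read z → write y, move left, go to s2
s2 | yy[y]yx_   read y → write z, move right, go to s2
s2 | yyz[y]x_   read y → write z, move right, go to s2
s2 | yyzz[x]_   read x → write z, move right, go to s1
s1 | yyzzz[_]
At halt the head is at cell 5.

5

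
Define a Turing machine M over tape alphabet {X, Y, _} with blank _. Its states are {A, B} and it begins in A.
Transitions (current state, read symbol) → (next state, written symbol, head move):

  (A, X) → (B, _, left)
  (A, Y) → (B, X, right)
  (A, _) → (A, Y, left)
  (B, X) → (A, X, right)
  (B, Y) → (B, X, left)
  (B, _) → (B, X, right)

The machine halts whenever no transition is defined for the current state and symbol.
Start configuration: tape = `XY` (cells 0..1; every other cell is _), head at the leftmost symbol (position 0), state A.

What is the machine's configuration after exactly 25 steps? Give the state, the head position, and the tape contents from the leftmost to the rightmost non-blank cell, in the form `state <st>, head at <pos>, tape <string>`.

state=A head=0 tape=___[X]Y   (A,X)→(B,_,left)
state=B head=-1 tape=__[_]_Y   (B,_)→(B,X,right)
state=B head=0 tape=__X[_]Y   (B,_)→(B,X,right)
state=B head=1 tape=__XX[Y]   (B,Y)→(B,X,left)
state=B head=0 tape=__X[X]X   (B,X)→(A,X,right)
state=A head=1 tape=__XX[X]   (A,X)→(B,_,left)
state=B head=0 tape=__X[X]_   (B,X)→(A,X,right)
state=A head=1 tape=__XX[_]   (A,_)→(A,Y,left)
state=A head=0 tape=__X[X]Y   (A,X)→(B,_,left)
state=B head=-1 tape=__[X]_Y   (B,X)→(A,X,right)
state=A head=0 tape=__X[_]Y   (A,_)→(A,Y,left)
state=A head=-1 tape=__[X]YY   (A,X)→(B,_,left)
state=B head=-2 tape=_[_]_YY   (B,_)→(B,X,right)
state=B head=-1 tape=_X[_]YY   (B,_)→(B,X,right)
state=B head=0 tape=_XX[Y]Y   (B,Y)→(B,X,left)
state=B head=-1 tape=_X[X]XY   (B,X)→(A,X,right)
state=A head=0 tape=_XX[X]Y   (A,X)→(B,_,left)
state=B head=-1 tape=_X[X]_Y   (B,X)→(A,X,right)
state=A head=0 tape=_XX[_]Y   (A,_)→(A,Y,left)
state=A head=-1 tape=_X[X]YY   (A,X)→(B,_,left)
state=B head=-2 tape=_[X]_YY   (B,X)→(A,X,right)
state=A head=-1 tape=_X[_]YY   (A,_)→(A,Y,left)
state=A head=-2 tape=_[X]YYY   (A,X)→(B,_,left)
state=B head=-3 tape=[_]_YYY   (B,_)→(B,X,right)
state=B head=-2 tape=X[_]YYY   (B,_)→(B,X,right)
state=B head=-1 tape=XX[Y]YY
After 25 steps: state B, head at -1, tape XXYYY.

state B, head at -1, tape XXYYY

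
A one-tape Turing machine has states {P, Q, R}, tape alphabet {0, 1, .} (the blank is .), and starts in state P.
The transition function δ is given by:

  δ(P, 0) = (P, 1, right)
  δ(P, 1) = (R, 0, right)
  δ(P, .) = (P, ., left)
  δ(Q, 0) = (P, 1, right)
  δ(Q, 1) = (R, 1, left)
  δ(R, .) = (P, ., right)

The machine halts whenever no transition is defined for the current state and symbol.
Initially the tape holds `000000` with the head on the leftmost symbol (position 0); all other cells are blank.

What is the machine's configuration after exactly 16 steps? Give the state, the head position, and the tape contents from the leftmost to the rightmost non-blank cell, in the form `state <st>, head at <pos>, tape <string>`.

P | [0]00000..   read 0 → write 1, move right, go to P
P | 1[0]0000..   read 0 → write 1, move right, go to P
P | 11[0]000..   read 0 → write 1, move right, go to P
P | 111[0]00..   read 0 → write 1, move right, go to P
P | 1111[0]0..   read 0 → write 1, move right, go to P
P | 11111[0]..   read 0 → write 1, move right, go to P
P | 111111[.].   read . → write ., move left, go to P
P | 11111[1]..   read 1 → write 0, move right, go to R
R | 111110[.].   read . → write ., move right, go to P
P | 111110.[.]   read . → write ., move left, go to P
P | 111110[.].   read . → write ., move left, go to P
P | 11111[0]..   read 0 → write 1, move right, go to P
P | 111111[.].   read . → write ., move left, go to P
P | 11111[1]..   read 1 → write 0, move right, go to R
R | 111110[.].   read . → write ., move right, go to P
P | 111110.[.]   read . → write ., move left, go to P
P | 111110[.].
After 16 steps: state P, head at 6, tape 111110.

state P, head at 6, tape 111110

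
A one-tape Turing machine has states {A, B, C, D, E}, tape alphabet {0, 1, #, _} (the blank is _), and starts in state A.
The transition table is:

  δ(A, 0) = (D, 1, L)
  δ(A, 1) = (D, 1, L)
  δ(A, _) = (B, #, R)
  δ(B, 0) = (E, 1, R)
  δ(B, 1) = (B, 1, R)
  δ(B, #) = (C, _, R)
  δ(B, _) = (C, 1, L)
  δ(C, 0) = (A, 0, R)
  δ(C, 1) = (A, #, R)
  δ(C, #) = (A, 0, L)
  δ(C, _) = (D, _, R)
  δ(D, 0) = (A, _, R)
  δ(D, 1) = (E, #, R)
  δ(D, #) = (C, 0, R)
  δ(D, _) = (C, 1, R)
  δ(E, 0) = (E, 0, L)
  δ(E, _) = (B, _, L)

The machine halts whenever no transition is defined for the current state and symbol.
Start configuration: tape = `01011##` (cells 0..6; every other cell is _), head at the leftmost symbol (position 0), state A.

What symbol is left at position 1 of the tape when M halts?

state=A head=0 tape=_[0]1011##   (A,0)→(D,1,L)
state=D head=-1 tape=[_]11011##   (D,_)→(C,1,R)
state=C head=0 tape=1[1]1011##   (C,1)→(A,#,R)
state=A head=1 tape=1#[1]011##   (A,1)→(D,1,L)
state=D head=0 tape=1[#]1011##   (D,#)→(C,0,R)
state=C head=1 tape=10[1]011##   (C,1)→(A,#,R)
state=A head=2 tape=10#[0]11##   (A,0)→(D,1,L)
state=D head=1 tape=10[#]111##   (D,#)→(C,0,R)
state=C head=2 tape=100[1]11##   (C,1)→(A,#,R)
state=A head=3 tape=100#[1]1##   (A,1)→(D,1,L)
state=D head=2 tape=100[#]11##   (D,#)→(C,0,R)
state=C head=3 tape=1000[1]1##   (C,1)→(A,#,R)
state=A head=4 tape=1000#[1]##   (A,1)→(D,1,L)
state=D head=3 tape=1000[#]1##   (D,#)→(C,0,R)
state=C head=4 tape=10000[1]##   (C,1)→(A,#,R)
state=A head=5 tape=10000#[#]#
Cell 1 holds 0 when M halts.

0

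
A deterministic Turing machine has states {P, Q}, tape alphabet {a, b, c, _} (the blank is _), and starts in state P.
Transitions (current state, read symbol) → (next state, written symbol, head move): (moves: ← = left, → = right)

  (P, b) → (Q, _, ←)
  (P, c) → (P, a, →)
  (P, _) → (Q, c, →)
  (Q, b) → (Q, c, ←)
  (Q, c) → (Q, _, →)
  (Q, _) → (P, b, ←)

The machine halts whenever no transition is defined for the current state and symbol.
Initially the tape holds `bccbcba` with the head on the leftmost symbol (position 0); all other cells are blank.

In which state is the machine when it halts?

state=P head=0 tape=__[b]ccbcba   (P,b)→(Q,_,←)
state=Q head=-1 tape=_[_]_ccbcba   (Q,_)→(P,b,←)
state=P head=-2 tape=[_]b_ccbcba   (P,_)→(Q,c,→)
state=Q head=-1 tape=c[b]_ccbcba   (Q,b)→(Q,c,←)
state=Q head=-2 tape=[c]c_ccbcba   (Q,c)→(Q,_,→)
state=Q head=-1 tape=_[c]_ccbcba   (Q,c)→(Q,_,→)
state=Q head=0 tape=__[_]ccbcba   (Q,_)→(P,b,←)
state=P head=-1 tape=_[_]bccbcba   (P,_)→(Q,c,→)
state=Q head=0 tape=_c[b]ccbcba   (Q,b)→(Q,c,←)
state=Q head=-1 tape=_[c]cccbcba   (Q,c)→(Q,_,→)
state=Q head=0 tape=__[c]ccbcba   (Q,c)→(Q,_,→)
state=Q head=1 tape=___[c]cbcba   (Q,c)→(Q,_,→)
state=Q head=2 tape=____[c]bcba   (Q,c)→(Q,_,→)
state=Q head=3 tape=_____[b]cba   (Q,b)→(Q,c,←)
state=Q head=2 tape=____[_]ccba   (Q,_)→(P,b,←)
state=P head=1 tape=___[_]bccba   (P,_)→(Q,c,→)
state=Q head=2 tape=___c[b]ccba   (Q,b)→(Q,c,←)
state=Q head=1 tape=___[c]cccba   (Q,c)→(Q,_,→)
state=Q head=2 tape=____[c]ccba   (Q,c)→(Q,_,→)
state=Q head=3 tape=_____[c]cba   (Q,c)→(Q,_,→)
state=Q head=4 tape=______[c]ba   (Q,c)→(Q,_,→)
state=Q head=5 tape=_______[b]a   (Q,b)→(Q,c,←)
state=Q head=4 tape=______[_]ca   (Q,_)→(P,b,←)
state=P head=3 tape=_____[_]bca   (P,_)→(Q,c,→)
state=Q head=4 tape=_____c[b]ca   (Q,b)→(Q,c,←)
state=Q head=3 tape=_____[c]cca   (Q,c)→(Q,_,→)
state=Q head=4 tape=______[c]ca   (Q,c)→(Q,_,→)
state=Q head=5 tape=_______[c]a   (Q,c)→(Q,_,→)
state=Q head=6 tape=________[a]
No transition is defined for (Q, a); M halts in state Q.

Q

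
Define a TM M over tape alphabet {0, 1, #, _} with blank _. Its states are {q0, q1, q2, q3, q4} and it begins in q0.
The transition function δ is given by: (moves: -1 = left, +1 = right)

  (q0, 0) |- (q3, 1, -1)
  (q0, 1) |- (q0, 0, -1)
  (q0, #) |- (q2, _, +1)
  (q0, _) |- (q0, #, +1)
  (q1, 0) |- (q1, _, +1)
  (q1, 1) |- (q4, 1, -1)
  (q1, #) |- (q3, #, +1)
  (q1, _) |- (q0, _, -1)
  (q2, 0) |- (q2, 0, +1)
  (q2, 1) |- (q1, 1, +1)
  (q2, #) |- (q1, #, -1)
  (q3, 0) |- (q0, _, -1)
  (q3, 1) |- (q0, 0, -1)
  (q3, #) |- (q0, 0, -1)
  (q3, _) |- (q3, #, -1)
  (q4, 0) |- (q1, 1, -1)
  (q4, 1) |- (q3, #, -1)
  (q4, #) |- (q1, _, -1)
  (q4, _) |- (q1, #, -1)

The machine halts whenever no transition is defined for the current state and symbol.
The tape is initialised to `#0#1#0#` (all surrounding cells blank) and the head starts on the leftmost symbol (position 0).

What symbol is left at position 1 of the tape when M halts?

state=q0 head=0 tape=[#]0#1#0#   (q0,#)→(q2,_,+1)
state=q2 head=1 tape=_[0]#1#0#   (q2,0)→(q2,0,+1)
state=q2 head=2 tape=_0[#]1#0#   (q2,#)→(q1,#,-1)
state=q1 head=1 tape=_[0]#1#0#   (q1,0)→(q1,_,+1)
state=q1 head=2 tape=__[#]1#0#   (q1,#)→(q3,#,+1)
state=q3 head=3 tape=__#[1]#0#   (q3,1)→(q0,0,-1)
state=q0 head=2 tape=__[#]0#0#   (q0,#)→(q2,_,+1)
state=q2 head=3 tape=___[0]#0#   (q2,0)→(q2,0,+1)
state=q2 head=4 tape=___0[#]0#   (q2,#)→(q1,#,-1)
state=q1 head=3 tape=___[0]#0#   (q1,0)→(q1,_,+1)
state=q1 head=4 tape=____[#]0#   (q1,#)→(q3,#,+1)
state=q3 head=5 tape=____#[0]#   (q3,0)→(q0,_,-1)
state=q0 head=4 tape=____[#]_#   (q0,#)→(q2,_,+1)
state=q2 head=5 tape=_____[_]#
Cell 1 holds _ when M halts.

_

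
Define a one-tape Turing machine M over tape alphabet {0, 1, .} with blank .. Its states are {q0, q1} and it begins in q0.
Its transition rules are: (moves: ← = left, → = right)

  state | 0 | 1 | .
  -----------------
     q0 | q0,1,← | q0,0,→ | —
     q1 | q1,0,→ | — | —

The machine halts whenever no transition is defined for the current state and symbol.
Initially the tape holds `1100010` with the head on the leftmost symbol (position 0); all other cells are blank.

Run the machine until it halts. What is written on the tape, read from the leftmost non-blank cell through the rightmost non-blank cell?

1110010

state=q0 head=0 tape=.[1]100010   (q0,1)→(q0,0,→)
state=q0 head=1 tape=.0[1]00010   (q0,1)→(q0,0,→)
state=q0 head=2 tape=.00[0]0010   (q0,0)→(q0,1,←)
state=q0 head=1 tape=.0[0]10010   (q0,0)→(q0,1,←)
state=q0 head=0 tape=.[0]110010   (q0,0)→(q0,1,←)
state=q0 head=-1 tape=[.]1110010
The non-blank tape span at halt is 1110010.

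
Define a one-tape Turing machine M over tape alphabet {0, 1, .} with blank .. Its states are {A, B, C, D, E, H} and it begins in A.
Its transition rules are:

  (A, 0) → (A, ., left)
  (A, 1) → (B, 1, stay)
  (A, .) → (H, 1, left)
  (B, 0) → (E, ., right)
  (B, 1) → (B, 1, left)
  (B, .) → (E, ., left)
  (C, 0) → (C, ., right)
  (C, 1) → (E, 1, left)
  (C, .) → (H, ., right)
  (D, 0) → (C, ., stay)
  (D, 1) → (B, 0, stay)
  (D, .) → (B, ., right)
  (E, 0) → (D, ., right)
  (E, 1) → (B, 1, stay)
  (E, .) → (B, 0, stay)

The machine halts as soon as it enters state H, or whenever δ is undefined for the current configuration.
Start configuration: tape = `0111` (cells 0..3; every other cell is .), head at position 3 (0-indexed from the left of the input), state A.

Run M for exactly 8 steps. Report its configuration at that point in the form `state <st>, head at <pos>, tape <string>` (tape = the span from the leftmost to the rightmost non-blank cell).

state=A head=3 tape=.011[1]   (A,1)→(B,1,stay)
state=B head=3 tape=.011[1]   (B,1)→(B,1,left)
state=B head=2 tape=.01[1]1   (B,1)→(B,1,left)
state=B head=1 tape=.0[1]11   (B,1)→(B,1,left)
state=B head=0 tape=.[0]111   (B,0)→(E,.,right)
state=E head=1 tape=..[1]11   (E,1)→(B,1,stay)
state=B head=1 tape=..[1]11   (B,1)→(B,1,left)
state=B head=0 tape=.[.]111   (B,.)→(E,.,left)
state=E head=-1 tape=[.].111
After 8 steps: state E, head at -1, tape 111.

state E, head at -1, tape 111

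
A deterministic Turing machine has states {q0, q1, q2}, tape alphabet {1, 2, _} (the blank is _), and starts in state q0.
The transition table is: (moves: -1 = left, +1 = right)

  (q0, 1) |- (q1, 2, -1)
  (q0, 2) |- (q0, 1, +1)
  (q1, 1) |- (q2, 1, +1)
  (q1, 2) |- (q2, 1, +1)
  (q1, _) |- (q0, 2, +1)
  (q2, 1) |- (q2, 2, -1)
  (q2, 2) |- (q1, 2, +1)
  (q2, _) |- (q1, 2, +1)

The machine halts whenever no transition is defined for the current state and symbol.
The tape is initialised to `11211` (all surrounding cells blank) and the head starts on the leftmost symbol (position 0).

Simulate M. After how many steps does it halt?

q0 | _[1]1211___   read 1 → write 2, move -1, go to q1
q1 | [_]21211___   read _ → write 2, move +1, go to q0
q0 | 2[2]1211___   read 2 → write 1, move +1, go to q0
q0 | 21[1]211___   read 1 → write 2, move -1, go to q1
q1 | 2[1]2211___   read 1 → write 1, move +1, go to q2
q2 | 21[2]211___   read 2 → write 2, move +1, go to q1
q1 | 212[2]11___   read 2 → write 1, move +1, go to q2
q2 | 2121[1]1___   read 1 → write 2, move -1, go to q2
q2 | 212[1]21___   read 1 → write 2, move -1, go to q2
q2 | 21[2]221___   read 2 → write 2, move +1, go to q1
q1 | 212[2]21___   read 2 → write 1, move +1, go to q2
q2 | 2121[2]1___   read 2 → write 2, move +1, go to q1
q1 | 21212[1]___   read 1 → write 1, move +1, go to q2
q2 | 212121[_]__   read _ → write 2, move +1, go to q1
q1 | 2121212[_]_   read _ → write 2, move +1, go to q0
q0 | 21212122[_]
M halts after 15 transitions.

15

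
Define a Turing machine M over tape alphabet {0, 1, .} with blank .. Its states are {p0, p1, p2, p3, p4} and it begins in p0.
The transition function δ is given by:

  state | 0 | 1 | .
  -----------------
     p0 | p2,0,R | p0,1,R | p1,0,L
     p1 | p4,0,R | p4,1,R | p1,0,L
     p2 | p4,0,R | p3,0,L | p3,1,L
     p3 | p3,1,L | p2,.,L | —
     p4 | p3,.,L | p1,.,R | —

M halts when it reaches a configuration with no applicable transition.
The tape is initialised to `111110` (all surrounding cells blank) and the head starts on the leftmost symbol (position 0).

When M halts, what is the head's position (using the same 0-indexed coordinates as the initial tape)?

state=p0 head=0 tape=..[1]11110.   (p0,1)→(p0,1,R)
state=p0 head=1 tape=..1[1]1110.   (p0,1)→(p0,1,R)
state=p0 head=2 tape=..11[1]110.   (p0,1)→(p0,1,R)
state=p0 head=3 tape=..111[1]10.   (p0,1)→(p0,1,R)
state=p0 head=4 tape=..1111[1]0.   (p0,1)→(p0,1,R)
state=p0 head=5 tape=..11111[0].   (p0,0)→(p2,0,R)
state=p2 head=6 tape=..111110[.]   (p2,.)→(p3,1,L)
state=p3 head=5 tape=..11111[0]1   (p3,0)→(p3,1,L)
state=p3 head=4 tape=..1111[1]11   (p3,1)→(p2,.,L)
state=p2 head=3 tape=..111[1].11   (p2,1)→(p3,0,L)
state=p3 head=2 tape=..11[1]0.11   (p3,1)→(p2,.,L)
state=p2 head=1 tape=..1[1].0.11   (p2,1)→(p3,0,L)
state=p3 head=0 tape=..[1]0.0.11   (p3,1)→(p2,.,L)
state=p2 head=-1 tape=.[.].0.0.11   (p2,.)→(p3,1,L)
state=p3 head=-2 tape=[.]1.0.0.11
At halt the head is at cell -2.

-2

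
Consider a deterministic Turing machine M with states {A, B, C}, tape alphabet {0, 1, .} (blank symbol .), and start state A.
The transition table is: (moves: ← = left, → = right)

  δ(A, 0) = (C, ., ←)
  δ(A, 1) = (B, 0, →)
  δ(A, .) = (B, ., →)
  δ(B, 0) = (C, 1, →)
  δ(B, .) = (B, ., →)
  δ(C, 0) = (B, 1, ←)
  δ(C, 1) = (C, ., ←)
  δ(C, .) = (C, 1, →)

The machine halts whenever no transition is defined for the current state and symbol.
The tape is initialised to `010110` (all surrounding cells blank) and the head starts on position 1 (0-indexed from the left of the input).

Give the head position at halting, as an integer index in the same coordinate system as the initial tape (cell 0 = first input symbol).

state=A head=1 tape=..0[1]0110   (A,1)→(B,0,→)
state=B head=2 tape=..00[0]110   (B,0)→(C,1,→)
state=C head=3 tape=..001[1]10   (C,1)→(C,.,←)
state=C head=2 tape=..00[1].10   (C,1)→(C,.,←)
state=C head=1 tape=..0[0]..10   (C,0)→(B,1,←)
state=B head=0 tape=..[0]1..10   (B,0)→(C,1,→)
state=C head=1 tape=..1[1]..10   (C,1)→(C,.,←)
state=C head=0 tape=..[1]...10   (C,1)→(C,.,←)
state=C head=-1 tape=.[.]....10   (C,.)→(C,1,→)
state=C head=0 tape=.1[.]...10   (C,.)→(C,1,→)
state=C head=1 tape=.11[.]..10   (C,.)→(C,1,→)
state=C head=2 tape=.111[.].10   (C,.)→(C,1,→)
state=C head=3 tape=.1111[.]10   (C,.)→(C,1,→)
state=C head=4 tape=.11111[1]0   (C,1)→(C,.,←)
state=C head=3 tape=.1111[1].0   (C,1)→(C,.,←)
state=C head=2 tape=.111[1]..0   (C,1)→(C,.,←)
state=C head=1 tape=.11[1]...0   (C,1)→(C,.,←)
state=C head=0 tape=.1[1]....0   (C,1)→(C,.,←)
state=C head=-1 tape=.[1].....0   (C,1)→(C,.,←)
state=C head=-2 tape=[.]......0   (C,.)→(C,1,→)
state=C head=-1 tape=1[.].....0   (C,.)→(C,1,→)
state=C head=0 tape=11[.]....0   (C,.)→(C,1,→)
state=C head=1 tape=111[.]...0   (C,.)→(C,1,→)
state=C head=2 tape=1111[.]..0   (C,.)→(C,1,→)
state=C head=3 tape=11111[.].0   (C,.)→(C,1,→)
state=C head=4 tape=111111[.]0   (C,.)→(C,1,→)
state=C head=5 tape=1111111[0]   (C,0)→(B,1,←)
state=B head=4 tape=111111[1]1
At halt the head is at cell 4.

4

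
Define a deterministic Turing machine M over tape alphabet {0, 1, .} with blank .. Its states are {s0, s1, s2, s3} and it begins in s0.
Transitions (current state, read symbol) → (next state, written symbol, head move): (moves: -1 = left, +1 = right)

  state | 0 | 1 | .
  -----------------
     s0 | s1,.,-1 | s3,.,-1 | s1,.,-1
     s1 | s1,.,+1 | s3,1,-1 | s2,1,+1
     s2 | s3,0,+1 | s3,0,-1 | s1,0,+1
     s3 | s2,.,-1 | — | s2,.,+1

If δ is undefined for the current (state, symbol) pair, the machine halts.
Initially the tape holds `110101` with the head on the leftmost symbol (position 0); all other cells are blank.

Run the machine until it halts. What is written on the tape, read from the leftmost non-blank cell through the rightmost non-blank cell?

s0 | .[1]10101   read 1 → write ., move -1, go to s3
s3 | [.].10101   read . → write ., move +1, go to s2
s2 | .[.]10101   read . → write 0, move +1, go to s1
s1 | .0[1]0101   read 1 → write 1, move -1, go to s3
s3 | .[0]10101   read 0 → write ., move -1, go to s2
s2 | [.].10101   read . → write 0, move +1, go to s1
s1 | 0[.]10101   read . → write 1, move +1, go to s2
s2 | 01[1]0101   read 1 → write 0, move -1, go to s3
s3 | 0[1]00101
The non-blank tape span at halt is 0100101.

0100101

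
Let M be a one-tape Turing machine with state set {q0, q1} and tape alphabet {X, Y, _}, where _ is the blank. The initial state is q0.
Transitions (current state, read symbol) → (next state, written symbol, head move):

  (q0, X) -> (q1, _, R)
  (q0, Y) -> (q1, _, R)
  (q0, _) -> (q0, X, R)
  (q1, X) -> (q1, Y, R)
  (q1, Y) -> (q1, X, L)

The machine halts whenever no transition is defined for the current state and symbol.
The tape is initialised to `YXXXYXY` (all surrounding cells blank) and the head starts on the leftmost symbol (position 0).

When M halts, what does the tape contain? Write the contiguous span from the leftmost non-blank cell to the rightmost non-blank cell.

q0 | [Y]XXXYXY   read Y → write _, move R, go to q1
q1 | _[X]XXYXY   read X → write Y, move R, go to q1
q1 | _Y[X]XYXY   read X → write Y, move R, go to q1
q1 | _YY[X]YXY   read X → write Y, move R, go to q1
q1 | _YYY[Y]XY   read Y → write X, move L, go to q1
q1 | _YY[Y]XXY   read Y → write X, move L, go to q1
q1 | _Y[Y]XXXY   read Y → write X, move L, go to q1
q1 | _[Y]XXXXY   read Y → write X, move L, go to q1
q1 | [_]XXXXXY
The non-blank tape span at halt is XXXXXY.

XXXXXY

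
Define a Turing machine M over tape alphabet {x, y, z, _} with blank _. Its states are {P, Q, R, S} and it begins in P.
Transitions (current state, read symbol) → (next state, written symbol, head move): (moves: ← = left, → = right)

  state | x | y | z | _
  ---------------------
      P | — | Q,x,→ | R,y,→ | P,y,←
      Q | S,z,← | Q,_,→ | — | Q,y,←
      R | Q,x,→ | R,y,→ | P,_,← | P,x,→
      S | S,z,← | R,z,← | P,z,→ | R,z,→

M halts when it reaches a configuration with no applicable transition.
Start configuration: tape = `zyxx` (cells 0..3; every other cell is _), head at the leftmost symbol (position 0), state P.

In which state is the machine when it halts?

Q

P | _[z]yxx   read z → write y, move →, go to R
R | _y[y]xx   read y → write y, move →, go to R
R | _yy[x]x   read x → write x, move →, go to Q
Q | _yyx[x]   read x → write z, move ←, go to S
S | _yy[x]z   read x → write z, move ←, go to S
S | _y[y]zz   read y → write z, move ←, go to R
R | _[y]zzz   read y → write y, move →, go to R
R | _y[z]zz   read z → write _, move ←, go to P
P | _[y]_zz   read y → write x, move →, go to Q
Q | _x[_]zz   read _ → write y, move ←, go to Q
Q | _[x]yzz   read x → write z, move ←, go to S
S | [_]zyzz   read _ → write z, move →, go to R
R | z[z]yzz   read z → write _, move ←, go to P
P | [z]_yzz   read z → write y, move →, go to R
R | y[_]yzz   read _ → write x, move →, go to P
P | yx[y]zz   read y → write x, move →, go to Q
Q | yxx[z]z
No transition is defined for (Q, z); M halts in state Q.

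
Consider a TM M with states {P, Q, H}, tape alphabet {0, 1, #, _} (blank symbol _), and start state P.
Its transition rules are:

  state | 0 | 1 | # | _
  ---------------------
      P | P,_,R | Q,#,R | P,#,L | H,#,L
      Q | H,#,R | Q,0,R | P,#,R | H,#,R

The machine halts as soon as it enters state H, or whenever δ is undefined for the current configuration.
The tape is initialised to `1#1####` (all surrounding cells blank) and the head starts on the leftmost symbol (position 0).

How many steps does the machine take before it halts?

state=P head=0 tape=__[1]#1####   (P,1)→(Q,#,R)
state=Q head=1 tape=__#[#]1####   (Q,#)→(P,#,R)
state=P head=2 tape=__##[1]####   (P,1)→(Q,#,R)
state=Q head=3 tape=__###[#]###   (Q,#)→(P,#,R)
state=P head=4 tape=__####[#]##   (P,#)→(P,#,L)
state=P head=3 tape=__###[#]###   (P,#)→(P,#,L)
state=P head=2 tape=__##[#]####   (P,#)→(P,#,L)
state=P head=1 tape=__#[#]#####   (P,#)→(P,#,L)
state=P head=0 tape=__[#]######   (P,#)→(P,#,L)
state=P head=-1 tape=_[_]#######   (P,_)→(H,#,L)
state=H head=-2 tape=[_]########
M halts after 10 transitions.

10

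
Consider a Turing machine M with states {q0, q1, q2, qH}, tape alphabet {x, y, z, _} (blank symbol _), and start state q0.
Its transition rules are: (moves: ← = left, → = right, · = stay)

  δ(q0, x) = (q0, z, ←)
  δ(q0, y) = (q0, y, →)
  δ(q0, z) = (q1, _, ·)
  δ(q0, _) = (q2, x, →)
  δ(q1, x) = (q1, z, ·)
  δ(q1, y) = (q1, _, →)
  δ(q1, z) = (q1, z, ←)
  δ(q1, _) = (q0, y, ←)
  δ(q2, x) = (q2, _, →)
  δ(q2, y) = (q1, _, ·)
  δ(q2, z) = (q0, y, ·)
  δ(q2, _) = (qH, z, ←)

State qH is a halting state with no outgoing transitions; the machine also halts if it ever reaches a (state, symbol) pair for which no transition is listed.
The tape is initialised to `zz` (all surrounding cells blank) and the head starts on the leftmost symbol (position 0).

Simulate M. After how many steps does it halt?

16

q0 | __[z]z__   read z → write _, move ·, go to q1
q1 | __[_]z__   read _ → write y, move ←, go to q0
q0 | _[_]yz__   read _ → write x, move →, go to q2
q2 | _x[y]z__   read y → write _, move ·, go to q1
q1 | _x[_]z__   read _ → write y, move ←, go to q0
q0 | _[x]yz__   read x → write z, move ←, go to q0
q0 | [_]zyz__   read _ → write x, move →, go to q2
q2 | x[z]yz__   read z → write y, move ·, go to q0
q0 | x[y]yz__   read y → write y, move →, go to q0
q0 | xy[y]z__   read y → write y, move →, go to q0
q0 | xyy[z]__   read z → write _, move ·, go to q1
q1 | xyy[_]__   read _ → write y, move ←, go to q0
q0 | xy[y]y__   read y → write y, move →, go to q0
q0 | xyy[y]__   read y → write y, move →, go to q0
q0 | xyyy[_]_   read _ → write x, move →, go to q2
q2 | xyyyx[_]   read _ → write z, move ←, go to qH
qH | xyyy[x]z
M halts after 16 transitions.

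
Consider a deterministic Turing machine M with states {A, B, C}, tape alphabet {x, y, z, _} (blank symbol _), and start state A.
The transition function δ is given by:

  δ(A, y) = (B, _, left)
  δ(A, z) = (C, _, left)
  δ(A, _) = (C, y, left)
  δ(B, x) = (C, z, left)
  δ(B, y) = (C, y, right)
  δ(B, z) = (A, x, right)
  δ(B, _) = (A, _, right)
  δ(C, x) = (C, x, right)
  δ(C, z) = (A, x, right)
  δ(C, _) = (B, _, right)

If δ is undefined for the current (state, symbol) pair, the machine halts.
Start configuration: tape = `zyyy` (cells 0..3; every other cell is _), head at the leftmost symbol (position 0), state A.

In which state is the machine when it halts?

C

state=A head=0 tape=_[z]yyy   (A,z)→(C,_,left)
state=C head=-1 tape=[_]_yyy   (C,_)→(B,_,right)
state=B head=0 tape=_[_]yyy   (B,_)→(A,_,right)
state=A head=1 tape=__[y]yy   (A,y)→(B,_,left)
state=B head=0 tape=_[_]_yy   (B,_)→(A,_,right)
state=A head=1 tape=__[_]yy   (A,_)→(C,y,left)
state=C head=0 tape=_[_]yyy   (C,_)→(B,_,right)
state=B head=1 tape=__[y]yy   (B,y)→(C,y,right)
state=C head=2 tape=__y[y]y
No transition is defined for (C, y); M halts in state C.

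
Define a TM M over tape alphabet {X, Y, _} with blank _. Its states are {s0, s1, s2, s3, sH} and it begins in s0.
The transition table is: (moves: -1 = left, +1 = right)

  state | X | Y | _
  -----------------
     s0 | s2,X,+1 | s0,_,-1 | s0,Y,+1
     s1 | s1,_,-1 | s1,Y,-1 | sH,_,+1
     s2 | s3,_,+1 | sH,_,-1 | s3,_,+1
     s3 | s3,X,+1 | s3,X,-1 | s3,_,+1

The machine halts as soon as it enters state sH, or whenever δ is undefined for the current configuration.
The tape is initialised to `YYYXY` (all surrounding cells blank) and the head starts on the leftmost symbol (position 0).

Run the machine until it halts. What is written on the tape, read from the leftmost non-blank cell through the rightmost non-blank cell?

YYYYYYX

s0 | ___[Y]YYXY   read Y → write _, move -1, go to s0
s0 | __[_]_YYXY   read _ → write Y, move +1, go to s0
s0 | __Y[_]YYXY   read _ → write Y, move +1, go to s0
s0 | __YY[Y]YXY   read Y → write _, move -1, go to s0
s0 | __Y[Y]_YXY   read Y → write _, move -1, go to s0
s0 | __[Y]__YXY   read Y → write _, move -1, go to s0
s0 | _[_]___YXY   read _ → write Y, move +1, go to s0
s0 | _Y[_]__YXY   read _ → write Y, move +1, go to s0
s0 | _YY[_]_YXY   read _ → write Y, move +1, go to s0
s0 | _YYY[_]YXY   read _ → write Y, move +1, go to s0
s0 | _YYYY[Y]XY   read Y → write _, move -1, go to s0
s0 | _YYY[Y]_XY   read Y → write _, move -1, go to s0
s0 | _YY[Y]__XY   read Y → write _, move -1, go to s0
s0 | _Y[Y]___XY   read Y → write _, move -1, go to s0
s0 | _[Y]____XY   read Y → write _, move -1, go to s0
s0 | [_]_____XY   read _ → write Y, move +1, go to s0
s0 | Y[_]____XY   read _ → write Y, move +1, go to s0
s0 | YY[_]___XY   read _ → write Y, move +1, go to s0
s0 | YYY[_]__XY   read _ → write Y, move +1, go to s0
s0 | YYYY[_]_XY   read _ → write Y, move +1, go to s0
s0 | YYYYY[_]XY   read _ → write Y, move +1, go to s0
s0 | YYYYYY[X]Y   read X → write X, move +1, go to s2
s2 | YYYYYYX[Y]   read Y → write _, move -1, go to sH
sH | YYYYYY[X]_
The non-blank tape span at halt is YYYYYYX.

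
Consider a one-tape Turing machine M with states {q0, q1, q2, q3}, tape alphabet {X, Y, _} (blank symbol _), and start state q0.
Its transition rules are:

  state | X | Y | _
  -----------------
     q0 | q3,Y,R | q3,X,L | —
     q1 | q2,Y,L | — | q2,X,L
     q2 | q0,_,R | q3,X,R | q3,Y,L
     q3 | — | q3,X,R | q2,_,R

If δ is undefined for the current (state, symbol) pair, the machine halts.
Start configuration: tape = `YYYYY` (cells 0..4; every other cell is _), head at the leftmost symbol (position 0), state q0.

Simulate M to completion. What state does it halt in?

q0

q0 | _[Y]YYYY_   read Y → write X, move L, go to q3
q3 | [_]XYYYY_   read _ → write _, move R, go to q2
q2 | _[X]YYYY_   read X → write _, move R, go to q0
q0 | __[Y]YYY_   read Y → write X, move L, go to q3
q3 | _[_]XYYY_   read _ → write _, move R, go to q2
q2 | __[X]YYY_   read X → write _, move R, go to q0
q0 | ___[Y]YY_   read Y → write X, move L, go to q3
q3 | __[_]XYY_   read _ → write _, move R, go to q2
q2 | ___[X]YY_   read X → write _, move R, go to q0
q0 | ____[Y]Y_   read Y → write X, move L, go to q3
q3 | ___[_]XY_   read _ → write _, move R, go to q2
q2 | ____[X]Y_   read X → write _, move R, go to q0
q0 | _____[Y]_   read Y → write X, move L, go to q3
q3 | ____[_]X_   read _ → write _, move R, go to q2
q2 | _____[X]_   read X → write _, move R, go to q0
q0 | ______[_]
No transition is defined for (q0, _); M halts in state q0.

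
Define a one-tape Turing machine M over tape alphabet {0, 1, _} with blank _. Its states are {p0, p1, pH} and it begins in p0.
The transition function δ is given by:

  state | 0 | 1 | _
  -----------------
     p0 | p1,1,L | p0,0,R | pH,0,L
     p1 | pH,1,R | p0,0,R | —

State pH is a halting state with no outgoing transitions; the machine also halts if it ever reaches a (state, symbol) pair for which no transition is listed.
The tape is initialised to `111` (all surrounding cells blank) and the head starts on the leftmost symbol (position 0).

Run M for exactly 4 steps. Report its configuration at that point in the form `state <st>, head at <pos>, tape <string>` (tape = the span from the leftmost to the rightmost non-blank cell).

state=p0 head=0 tape=[1]11_   (p0,1)→(p0,0,R)
state=p0 head=1 tape=0[1]1_   (p0,1)→(p0,0,R)
state=p0 head=2 tape=00[1]_   (p0,1)→(p0,0,R)
state=p0 head=3 tape=000[_]   (p0,_)→(pH,0,L)
state=pH head=2 tape=00[0]0
After 4 steps: state pH, head at 2, tape 0000.

state pH, head at 2, tape 0000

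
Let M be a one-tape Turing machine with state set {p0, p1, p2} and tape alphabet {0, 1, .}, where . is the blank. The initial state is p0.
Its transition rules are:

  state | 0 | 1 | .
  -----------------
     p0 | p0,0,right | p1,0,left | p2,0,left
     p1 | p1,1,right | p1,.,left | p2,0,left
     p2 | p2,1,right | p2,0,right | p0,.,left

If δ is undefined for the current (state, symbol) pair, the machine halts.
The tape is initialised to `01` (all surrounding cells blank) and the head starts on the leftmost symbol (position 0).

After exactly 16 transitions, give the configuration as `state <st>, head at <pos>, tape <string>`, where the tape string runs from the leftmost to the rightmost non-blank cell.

state p1, head at 2, tape 1100

p0 | [0]1...   read 0 → write 0, move right, go to p0
p0 | 0[1]...   read 1 → write 0, move left, go to p1
p1 | [0]0...   read 0 → write 1, move right, go to p1
p1 | 1[0]...   read 0 → write 1, move right, go to p1
p1 | 11[.]..   read . → write 0, move left, go to p2
p2 | 1[1]0..   read 1 → write 0, move right, go to p2
p2 | 10[0]..   read 0 → write 1, move right, go to p2
p2 | 101[.].   read . → write ., move left, go to p0
p0 | 10[1]..   read 1 → write 0, move left, go to p1
p1 | 1[0]0..   read 0 → write 1, move right, go to p1
p1 | 11[0]..   read 0 → write 1, move right, go to p1
p1 | 111[.].   read . → write 0, move left, go to p2
p2 | 11[1]0.   read 1 → write 0, move right, go to p2
p2 | 110[0].   read 0 → write 1, move right, go to p2
p2 | 1101[.]   read . → write ., move left, go to p0
p0 | 110[1].   read 1 → write 0, move left, go to p1
p1 | 11[0]0.
After 16 steps: state p1, head at 2, tape 1100.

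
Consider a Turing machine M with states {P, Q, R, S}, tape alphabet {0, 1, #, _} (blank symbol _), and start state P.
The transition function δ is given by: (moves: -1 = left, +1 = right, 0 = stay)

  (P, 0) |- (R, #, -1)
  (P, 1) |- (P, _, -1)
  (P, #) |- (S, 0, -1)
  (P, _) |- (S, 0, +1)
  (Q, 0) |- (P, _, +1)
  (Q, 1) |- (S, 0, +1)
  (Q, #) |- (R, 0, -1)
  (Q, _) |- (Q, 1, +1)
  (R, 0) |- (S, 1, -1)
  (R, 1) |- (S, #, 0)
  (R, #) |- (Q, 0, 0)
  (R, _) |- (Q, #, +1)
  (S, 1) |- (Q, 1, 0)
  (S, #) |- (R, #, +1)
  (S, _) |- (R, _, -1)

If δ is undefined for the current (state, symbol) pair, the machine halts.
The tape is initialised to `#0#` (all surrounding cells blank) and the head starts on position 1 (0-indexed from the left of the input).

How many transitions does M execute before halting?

P | _#[0]#__   read 0 → write #, move -1, go to R
R | _[#]##__   read # → write 0, move 0, go to Q
Q | _[0]##__   read 0 → write _, move +1, go to P
P | __[#]#__   read # → write 0, move -1, go to S
S | _[_]0#__   read _ → write _, move -1, go to R
R | [_]_0#__   read _ → write #, move +1, go to Q
Q | #[_]0#__   read _ → write 1, move +1, go to Q
Q | #1[0]#__   read 0 → write _, move +1, go to P
P | #1_[#]__   read # → write 0, move -1, go to S
S | #1[_]0__   read _ → write _, move -1, go to R
R | #[1]_0__   read 1 → write #, move 0, go to S
S | #[#]_0__   read # → write #, move +1, go to R
R | ##[_]0__   read _ → write #, move +1, go to Q
Q | ###[0]__   read 0 → write _, move +1, go to P
P | ###_[_]_   read _ → write 0, move +1, go to S
S | ###_0[_]   read _ → write _, move -1, go to R
R | ###_[0]_   read 0 → write 1, move -1, go to S
S | ###[_]1_   read _ → write _, move -1, go to R
R | ##[#]_1_   read # → write 0, move 0, go to Q
Q | ##[0]_1_   read 0 → write _, move +1, go to P
P | ##_[_]1_   read _ → write 0, move +1, go to S
S | ##_0[1]_   read 1 → write 1, move 0, go to Q
Q | ##_0[1]_   read 1 → write 0, move +1, go to S
S | ##_00[_]   read _ → write _, move -1, go to R
R | ##_0[0]_   read 0 → write 1, move -1, go to S
S | ##_[0]1_
M halts after 25 transitions.

25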